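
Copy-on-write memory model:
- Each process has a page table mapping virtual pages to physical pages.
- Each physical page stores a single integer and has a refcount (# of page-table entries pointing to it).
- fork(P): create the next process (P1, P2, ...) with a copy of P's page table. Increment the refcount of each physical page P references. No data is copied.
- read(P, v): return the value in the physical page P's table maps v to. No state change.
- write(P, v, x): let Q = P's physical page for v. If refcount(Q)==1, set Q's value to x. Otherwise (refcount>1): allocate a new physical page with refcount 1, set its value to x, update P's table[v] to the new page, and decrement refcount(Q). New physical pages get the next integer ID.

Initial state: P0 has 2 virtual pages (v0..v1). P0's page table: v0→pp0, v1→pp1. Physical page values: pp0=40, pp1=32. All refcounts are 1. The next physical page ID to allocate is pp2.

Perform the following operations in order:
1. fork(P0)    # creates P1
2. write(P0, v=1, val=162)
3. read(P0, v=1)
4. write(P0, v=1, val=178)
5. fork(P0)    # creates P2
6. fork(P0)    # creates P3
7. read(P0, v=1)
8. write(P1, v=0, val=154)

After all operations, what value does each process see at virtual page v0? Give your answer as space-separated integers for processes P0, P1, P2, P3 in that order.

Answer: 40 154 40 40

Derivation:
Op 1: fork(P0) -> P1. 2 ppages; refcounts: pp0:2 pp1:2
Op 2: write(P0, v1, 162). refcount(pp1)=2>1 -> COPY to pp2. 3 ppages; refcounts: pp0:2 pp1:1 pp2:1
Op 3: read(P0, v1) -> 162. No state change.
Op 4: write(P0, v1, 178). refcount(pp2)=1 -> write in place. 3 ppages; refcounts: pp0:2 pp1:1 pp2:1
Op 5: fork(P0) -> P2. 3 ppages; refcounts: pp0:3 pp1:1 pp2:2
Op 6: fork(P0) -> P3. 3 ppages; refcounts: pp0:4 pp1:1 pp2:3
Op 7: read(P0, v1) -> 178. No state change.
Op 8: write(P1, v0, 154). refcount(pp0)=4>1 -> COPY to pp3. 4 ppages; refcounts: pp0:3 pp1:1 pp2:3 pp3:1
P0: v0 -> pp0 = 40
P1: v0 -> pp3 = 154
P2: v0 -> pp0 = 40
P3: v0 -> pp0 = 40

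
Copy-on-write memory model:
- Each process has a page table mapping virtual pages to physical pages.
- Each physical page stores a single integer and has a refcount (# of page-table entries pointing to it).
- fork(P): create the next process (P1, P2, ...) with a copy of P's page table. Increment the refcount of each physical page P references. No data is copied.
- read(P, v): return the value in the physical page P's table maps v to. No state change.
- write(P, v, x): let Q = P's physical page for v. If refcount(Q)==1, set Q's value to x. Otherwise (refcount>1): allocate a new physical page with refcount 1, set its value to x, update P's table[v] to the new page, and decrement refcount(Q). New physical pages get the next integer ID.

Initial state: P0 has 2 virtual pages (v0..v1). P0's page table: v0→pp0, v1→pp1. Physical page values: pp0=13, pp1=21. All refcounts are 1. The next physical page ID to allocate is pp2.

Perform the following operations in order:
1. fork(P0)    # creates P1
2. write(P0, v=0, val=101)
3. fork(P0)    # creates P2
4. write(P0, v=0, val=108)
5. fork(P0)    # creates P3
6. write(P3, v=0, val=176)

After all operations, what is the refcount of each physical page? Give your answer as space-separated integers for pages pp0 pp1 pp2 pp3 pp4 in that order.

Op 1: fork(P0) -> P1. 2 ppages; refcounts: pp0:2 pp1:2
Op 2: write(P0, v0, 101). refcount(pp0)=2>1 -> COPY to pp2. 3 ppages; refcounts: pp0:1 pp1:2 pp2:1
Op 3: fork(P0) -> P2. 3 ppages; refcounts: pp0:1 pp1:3 pp2:2
Op 4: write(P0, v0, 108). refcount(pp2)=2>1 -> COPY to pp3. 4 ppages; refcounts: pp0:1 pp1:3 pp2:1 pp3:1
Op 5: fork(P0) -> P3. 4 ppages; refcounts: pp0:1 pp1:4 pp2:1 pp3:2
Op 6: write(P3, v0, 176). refcount(pp3)=2>1 -> COPY to pp4. 5 ppages; refcounts: pp0:1 pp1:4 pp2:1 pp3:1 pp4:1

Answer: 1 4 1 1 1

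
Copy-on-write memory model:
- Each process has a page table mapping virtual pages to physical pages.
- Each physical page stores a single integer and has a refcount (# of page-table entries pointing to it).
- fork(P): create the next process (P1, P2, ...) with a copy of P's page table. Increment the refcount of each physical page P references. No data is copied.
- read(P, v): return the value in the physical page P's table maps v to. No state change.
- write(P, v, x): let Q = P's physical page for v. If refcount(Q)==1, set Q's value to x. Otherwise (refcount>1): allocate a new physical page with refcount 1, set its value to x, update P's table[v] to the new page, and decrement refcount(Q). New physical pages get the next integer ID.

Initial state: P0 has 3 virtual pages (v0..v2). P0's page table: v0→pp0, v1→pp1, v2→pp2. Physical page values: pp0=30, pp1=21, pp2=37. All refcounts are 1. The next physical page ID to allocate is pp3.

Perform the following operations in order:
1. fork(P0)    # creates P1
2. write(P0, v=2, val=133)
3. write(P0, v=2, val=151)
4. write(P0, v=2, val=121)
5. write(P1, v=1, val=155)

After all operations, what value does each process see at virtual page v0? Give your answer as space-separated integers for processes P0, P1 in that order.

Op 1: fork(P0) -> P1. 3 ppages; refcounts: pp0:2 pp1:2 pp2:2
Op 2: write(P0, v2, 133). refcount(pp2)=2>1 -> COPY to pp3. 4 ppages; refcounts: pp0:2 pp1:2 pp2:1 pp3:1
Op 3: write(P0, v2, 151). refcount(pp3)=1 -> write in place. 4 ppages; refcounts: pp0:2 pp1:2 pp2:1 pp3:1
Op 4: write(P0, v2, 121). refcount(pp3)=1 -> write in place. 4 ppages; refcounts: pp0:2 pp1:2 pp2:1 pp3:1
Op 5: write(P1, v1, 155). refcount(pp1)=2>1 -> COPY to pp4. 5 ppages; refcounts: pp0:2 pp1:1 pp2:1 pp3:1 pp4:1
P0: v0 -> pp0 = 30
P1: v0 -> pp0 = 30

Answer: 30 30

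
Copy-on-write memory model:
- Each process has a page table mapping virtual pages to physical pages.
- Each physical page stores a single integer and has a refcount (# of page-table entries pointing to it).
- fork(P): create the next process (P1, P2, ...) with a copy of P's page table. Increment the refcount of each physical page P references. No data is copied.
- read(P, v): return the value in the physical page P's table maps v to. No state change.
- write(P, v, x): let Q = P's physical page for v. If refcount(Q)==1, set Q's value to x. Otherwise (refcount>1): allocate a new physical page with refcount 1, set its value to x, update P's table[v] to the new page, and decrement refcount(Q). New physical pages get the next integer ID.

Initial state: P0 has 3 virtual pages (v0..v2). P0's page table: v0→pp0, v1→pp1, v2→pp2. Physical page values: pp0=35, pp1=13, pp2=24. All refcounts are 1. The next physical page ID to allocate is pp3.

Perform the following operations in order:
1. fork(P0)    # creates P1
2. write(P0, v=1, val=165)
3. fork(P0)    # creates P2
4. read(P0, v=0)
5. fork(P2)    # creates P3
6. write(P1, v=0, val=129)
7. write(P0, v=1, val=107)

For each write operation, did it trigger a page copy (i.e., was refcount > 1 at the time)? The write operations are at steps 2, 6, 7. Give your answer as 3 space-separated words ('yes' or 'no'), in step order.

Op 1: fork(P0) -> P1. 3 ppages; refcounts: pp0:2 pp1:2 pp2:2
Op 2: write(P0, v1, 165). refcount(pp1)=2>1 -> COPY to pp3. 4 ppages; refcounts: pp0:2 pp1:1 pp2:2 pp3:1
Op 3: fork(P0) -> P2. 4 ppages; refcounts: pp0:3 pp1:1 pp2:3 pp3:2
Op 4: read(P0, v0) -> 35. No state change.
Op 5: fork(P2) -> P3. 4 ppages; refcounts: pp0:4 pp1:1 pp2:4 pp3:3
Op 6: write(P1, v0, 129). refcount(pp0)=4>1 -> COPY to pp4. 5 ppages; refcounts: pp0:3 pp1:1 pp2:4 pp3:3 pp4:1
Op 7: write(P0, v1, 107). refcount(pp3)=3>1 -> COPY to pp5. 6 ppages; refcounts: pp0:3 pp1:1 pp2:4 pp3:2 pp4:1 pp5:1

yes yes yes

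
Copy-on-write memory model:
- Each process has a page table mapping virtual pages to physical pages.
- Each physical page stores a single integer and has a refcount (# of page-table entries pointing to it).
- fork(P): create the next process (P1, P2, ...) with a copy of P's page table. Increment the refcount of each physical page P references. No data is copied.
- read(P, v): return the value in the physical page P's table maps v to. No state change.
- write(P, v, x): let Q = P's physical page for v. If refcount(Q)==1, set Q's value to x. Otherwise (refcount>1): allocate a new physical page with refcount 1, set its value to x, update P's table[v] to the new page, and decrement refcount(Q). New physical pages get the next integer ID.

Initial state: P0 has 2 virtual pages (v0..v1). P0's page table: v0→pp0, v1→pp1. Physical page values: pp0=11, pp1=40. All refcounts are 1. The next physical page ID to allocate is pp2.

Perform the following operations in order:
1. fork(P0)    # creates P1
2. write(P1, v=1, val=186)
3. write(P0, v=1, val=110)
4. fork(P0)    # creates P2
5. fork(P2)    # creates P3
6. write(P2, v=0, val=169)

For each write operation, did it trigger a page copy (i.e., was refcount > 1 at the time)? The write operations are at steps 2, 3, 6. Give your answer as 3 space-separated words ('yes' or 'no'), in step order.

Op 1: fork(P0) -> P1. 2 ppages; refcounts: pp0:2 pp1:2
Op 2: write(P1, v1, 186). refcount(pp1)=2>1 -> COPY to pp2. 3 ppages; refcounts: pp0:2 pp1:1 pp2:1
Op 3: write(P0, v1, 110). refcount(pp1)=1 -> write in place. 3 ppages; refcounts: pp0:2 pp1:1 pp2:1
Op 4: fork(P0) -> P2. 3 ppages; refcounts: pp0:3 pp1:2 pp2:1
Op 5: fork(P2) -> P3. 3 ppages; refcounts: pp0:4 pp1:3 pp2:1
Op 6: write(P2, v0, 169). refcount(pp0)=4>1 -> COPY to pp3. 4 ppages; refcounts: pp0:3 pp1:3 pp2:1 pp3:1

yes no yes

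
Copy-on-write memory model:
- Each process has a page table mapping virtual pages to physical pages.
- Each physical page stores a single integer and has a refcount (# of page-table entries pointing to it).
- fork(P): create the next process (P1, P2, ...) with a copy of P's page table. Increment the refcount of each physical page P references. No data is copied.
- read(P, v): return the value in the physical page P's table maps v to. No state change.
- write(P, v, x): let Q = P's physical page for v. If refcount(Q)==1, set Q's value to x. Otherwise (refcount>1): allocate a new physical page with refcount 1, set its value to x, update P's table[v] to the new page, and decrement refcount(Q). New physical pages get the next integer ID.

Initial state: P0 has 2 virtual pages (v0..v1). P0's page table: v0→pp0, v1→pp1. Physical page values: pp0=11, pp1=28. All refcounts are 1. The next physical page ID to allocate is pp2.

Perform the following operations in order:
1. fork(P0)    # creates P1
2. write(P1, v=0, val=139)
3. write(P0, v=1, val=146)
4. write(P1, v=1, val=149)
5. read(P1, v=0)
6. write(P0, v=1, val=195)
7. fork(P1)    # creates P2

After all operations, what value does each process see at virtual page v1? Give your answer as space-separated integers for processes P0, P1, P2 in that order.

Answer: 195 149 149

Derivation:
Op 1: fork(P0) -> P1. 2 ppages; refcounts: pp0:2 pp1:2
Op 2: write(P1, v0, 139). refcount(pp0)=2>1 -> COPY to pp2. 3 ppages; refcounts: pp0:1 pp1:2 pp2:1
Op 3: write(P0, v1, 146). refcount(pp1)=2>1 -> COPY to pp3. 4 ppages; refcounts: pp0:1 pp1:1 pp2:1 pp3:1
Op 4: write(P1, v1, 149). refcount(pp1)=1 -> write in place. 4 ppages; refcounts: pp0:1 pp1:1 pp2:1 pp3:1
Op 5: read(P1, v0) -> 139. No state change.
Op 6: write(P0, v1, 195). refcount(pp3)=1 -> write in place. 4 ppages; refcounts: pp0:1 pp1:1 pp2:1 pp3:1
Op 7: fork(P1) -> P2. 4 ppages; refcounts: pp0:1 pp1:2 pp2:2 pp3:1
P0: v1 -> pp3 = 195
P1: v1 -> pp1 = 149
P2: v1 -> pp1 = 149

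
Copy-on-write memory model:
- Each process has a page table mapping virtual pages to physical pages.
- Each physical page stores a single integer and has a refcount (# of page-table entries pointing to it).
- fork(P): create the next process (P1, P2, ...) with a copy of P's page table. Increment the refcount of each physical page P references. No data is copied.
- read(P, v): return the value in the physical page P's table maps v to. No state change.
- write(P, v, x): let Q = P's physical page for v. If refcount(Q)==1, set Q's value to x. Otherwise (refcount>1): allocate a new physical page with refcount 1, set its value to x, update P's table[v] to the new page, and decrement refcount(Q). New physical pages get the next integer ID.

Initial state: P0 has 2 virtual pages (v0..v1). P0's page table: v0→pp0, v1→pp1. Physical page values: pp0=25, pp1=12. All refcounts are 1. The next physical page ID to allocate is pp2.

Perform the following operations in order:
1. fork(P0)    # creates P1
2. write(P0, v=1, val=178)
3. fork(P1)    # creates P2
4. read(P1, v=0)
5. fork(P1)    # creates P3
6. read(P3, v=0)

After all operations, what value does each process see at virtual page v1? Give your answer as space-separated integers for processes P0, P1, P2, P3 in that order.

Answer: 178 12 12 12

Derivation:
Op 1: fork(P0) -> P1. 2 ppages; refcounts: pp0:2 pp1:2
Op 2: write(P0, v1, 178). refcount(pp1)=2>1 -> COPY to pp2. 3 ppages; refcounts: pp0:2 pp1:1 pp2:1
Op 3: fork(P1) -> P2. 3 ppages; refcounts: pp0:3 pp1:2 pp2:1
Op 4: read(P1, v0) -> 25. No state change.
Op 5: fork(P1) -> P3. 3 ppages; refcounts: pp0:4 pp1:3 pp2:1
Op 6: read(P3, v0) -> 25. No state change.
P0: v1 -> pp2 = 178
P1: v1 -> pp1 = 12
P2: v1 -> pp1 = 12
P3: v1 -> pp1 = 12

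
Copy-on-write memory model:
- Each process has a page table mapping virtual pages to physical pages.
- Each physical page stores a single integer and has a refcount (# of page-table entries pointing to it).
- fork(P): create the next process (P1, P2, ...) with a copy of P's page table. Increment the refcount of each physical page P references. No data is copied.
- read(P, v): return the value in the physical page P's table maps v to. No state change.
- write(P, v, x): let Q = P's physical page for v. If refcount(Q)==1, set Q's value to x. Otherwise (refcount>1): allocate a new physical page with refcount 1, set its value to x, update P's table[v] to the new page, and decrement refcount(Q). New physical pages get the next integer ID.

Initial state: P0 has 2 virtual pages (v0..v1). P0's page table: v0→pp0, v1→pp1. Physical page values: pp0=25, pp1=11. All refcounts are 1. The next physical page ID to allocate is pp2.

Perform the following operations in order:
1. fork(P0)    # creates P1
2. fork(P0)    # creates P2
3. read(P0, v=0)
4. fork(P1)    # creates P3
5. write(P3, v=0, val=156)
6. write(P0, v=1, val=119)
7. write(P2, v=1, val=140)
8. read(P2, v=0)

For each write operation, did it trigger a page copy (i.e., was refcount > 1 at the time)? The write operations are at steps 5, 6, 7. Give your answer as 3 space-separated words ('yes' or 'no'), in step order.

Op 1: fork(P0) -> P1. 2 ppages; refcounts: pp0:2 pp1:2
Op 2: fork(P0) -> P2. 2 ppages; refcounts: pp0:3 pp1:3
Op 3: read(P0, v0) -> 25. No state change.
Op 4: fork(P1) -> P3. 2 ppages; refcounts: pp0:4 pp1:4
Op 5: write(P3, v0, 156). refcount(pp0)=4>1 -> COPY to pp2. 3 ppages; refcounts: pp0:3 pp1:4 pp2:1
Op 6: write(P0, v1, 119). refcount(pp1)=4>1 -> COPY to pp3. 4 ppages; refcounts: pp0:3 pp1:3 pp2:1 pp3:1
Op 7: write(P2, v1, 140). refcount(pp1)=3>1 -> COPY to pp4. 5 ppages; refcounts: pp0:3 pp1:2 pp2:1 pp3:1 pp4:1
Op 8: read(P2, v0) -> 25. No state change.

yes yes yes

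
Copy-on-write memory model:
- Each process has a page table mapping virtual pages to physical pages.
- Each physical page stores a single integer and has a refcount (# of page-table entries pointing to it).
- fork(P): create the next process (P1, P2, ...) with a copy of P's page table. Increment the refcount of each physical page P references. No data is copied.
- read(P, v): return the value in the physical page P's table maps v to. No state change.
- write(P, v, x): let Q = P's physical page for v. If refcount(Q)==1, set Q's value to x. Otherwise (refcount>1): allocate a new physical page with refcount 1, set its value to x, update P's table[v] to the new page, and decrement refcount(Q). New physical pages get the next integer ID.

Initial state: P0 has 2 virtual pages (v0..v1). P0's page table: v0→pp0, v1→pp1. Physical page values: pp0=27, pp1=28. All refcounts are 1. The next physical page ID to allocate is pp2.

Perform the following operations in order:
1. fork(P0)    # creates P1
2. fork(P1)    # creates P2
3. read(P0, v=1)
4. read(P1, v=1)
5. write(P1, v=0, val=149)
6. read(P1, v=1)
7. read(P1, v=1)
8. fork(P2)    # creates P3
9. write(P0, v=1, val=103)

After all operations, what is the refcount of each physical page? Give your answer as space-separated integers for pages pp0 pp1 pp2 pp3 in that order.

Answer: 3 3 1 1

Derivation:
Op 1: fork(P0) -> P1. 2 ppages; refcounts: pp0:2 pp1:2
Op 2: fork(P1) -> P2. 2 ppages; refcounts: pp0:3 pp1:3
Op 3: read(P0, v1) -> 28. No state change.
Op 4: read(P1, v1) -> 28. No state change.
Op 5: write(P1, v0, 149). refcount(pp0)=3>1 -> COPY to pp2. 3 ppages; refcounts: pp0:2 pp1:3 pp2:1
Op 6: read(P1, v1) -> 28. No state change.
Op 7: read(P1, v1) -> 28. No state change.
Op 8: fork(P2) -> P3. 3 ppages; refcounts: pp0:3 pp1:4 pp2:1
Op 9: write(P0, v1, 103). refcount(pp1)=4>1 -> COPY to pp3. 4 ppages; refcounts: pp0:3 pp1:3 pp2:1 pp3:1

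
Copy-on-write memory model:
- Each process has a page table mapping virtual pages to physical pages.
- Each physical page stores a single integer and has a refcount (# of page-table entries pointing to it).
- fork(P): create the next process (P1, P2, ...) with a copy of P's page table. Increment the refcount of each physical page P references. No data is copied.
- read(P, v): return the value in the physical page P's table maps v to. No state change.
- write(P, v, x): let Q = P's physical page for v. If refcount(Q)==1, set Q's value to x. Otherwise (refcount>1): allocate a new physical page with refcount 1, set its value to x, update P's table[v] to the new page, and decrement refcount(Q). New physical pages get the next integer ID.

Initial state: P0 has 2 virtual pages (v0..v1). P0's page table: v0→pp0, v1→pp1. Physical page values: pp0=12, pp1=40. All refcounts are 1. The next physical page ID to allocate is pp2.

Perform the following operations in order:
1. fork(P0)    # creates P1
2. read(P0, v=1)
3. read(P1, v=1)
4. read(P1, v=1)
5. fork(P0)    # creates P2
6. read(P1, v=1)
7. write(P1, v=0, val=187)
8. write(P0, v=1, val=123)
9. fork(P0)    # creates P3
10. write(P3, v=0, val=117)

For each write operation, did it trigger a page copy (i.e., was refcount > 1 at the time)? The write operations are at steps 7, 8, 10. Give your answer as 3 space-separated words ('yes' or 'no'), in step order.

Op 1: fork(P0) -> P1. 2 ppages; refcounts: pp0:2 pp1:2
Op 2: read(P0, v1) -> 40. No state change.
Op 3: read(P1, v1) -> 40. No state change.
Op 4: read(P1, v1) -> 40. No state change.
Op 5: fork(P0) -> P2. 2 ppages; refcounts: pp0:3 pp1:3
Op 6: read(P1, v1) -> 40. No state change.
Op 7: write(P1, v0, 187). refcount(pp0)=3>1 -> COPY to pp2. 3 ppages; refcounts: pp0:2 pp1:3 pp2:1
Op 8: write(P0, v1, 123). refcount(pp1)=3>1 -> COPY to pp3. 4 ppages; refcounts: pp0:2 pp1:2 pp2:1 pp3:1
Op 9: fork(P0) -> P3. 4 ppages; refcounts: pp0:3 pp1:2 pp2:1 pp3:2
Op 10: write(P3, v0, 117). refcount(pp0)=3>1 -> COPY to pp4. 5 ppages; refcounts: pp0:2 pp1:2 pp2:1 pp3:2 pp4:1

yes yes yes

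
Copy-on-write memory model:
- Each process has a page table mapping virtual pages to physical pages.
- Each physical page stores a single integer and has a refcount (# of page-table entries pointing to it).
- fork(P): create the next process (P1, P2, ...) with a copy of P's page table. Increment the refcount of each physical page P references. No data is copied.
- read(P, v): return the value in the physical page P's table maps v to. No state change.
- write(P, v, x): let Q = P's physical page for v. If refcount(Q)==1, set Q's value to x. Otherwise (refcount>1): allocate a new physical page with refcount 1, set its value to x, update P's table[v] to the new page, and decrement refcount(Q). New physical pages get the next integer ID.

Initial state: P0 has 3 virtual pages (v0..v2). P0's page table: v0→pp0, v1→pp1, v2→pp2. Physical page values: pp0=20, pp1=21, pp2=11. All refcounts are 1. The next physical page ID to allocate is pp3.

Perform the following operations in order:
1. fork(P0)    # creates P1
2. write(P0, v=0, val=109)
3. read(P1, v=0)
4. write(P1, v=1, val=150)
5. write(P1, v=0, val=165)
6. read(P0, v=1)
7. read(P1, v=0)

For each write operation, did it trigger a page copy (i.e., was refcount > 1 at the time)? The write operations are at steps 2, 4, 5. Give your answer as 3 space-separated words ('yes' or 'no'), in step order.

Op 1: fork(P0) -> P1. 3 ppages; refcounts: pp0:2 pp1:2 pp2:2
Op 2: write(P0, v0, 109). refcount(pp0)=2>1 -> COPY to pp3. 4 ppages; refcounts: pp0:1 pp1:2 pp2:2 pp3:1
Op 3: read(P1, v0) -> 20. No state change.
Op 4: write(P1, v1, 150). refcount(pp1)=2>1 -> COPY to pp4. 5 ppages; refcounts: pp0:1 pp1:1 pp2:2 pp3:1 pp4:1
Op 5: write(P1, v0, 165). refcount(pp0)=1 -> write in place. 5 ppages; refcounts: pp0:1 pp1:1 pp2:2 pp3:1 pp4:1
Op 6: read(P0, v1) -> 21. No state change.
Op 7: read(P1, v0) -> 165. No state change.

yes yes no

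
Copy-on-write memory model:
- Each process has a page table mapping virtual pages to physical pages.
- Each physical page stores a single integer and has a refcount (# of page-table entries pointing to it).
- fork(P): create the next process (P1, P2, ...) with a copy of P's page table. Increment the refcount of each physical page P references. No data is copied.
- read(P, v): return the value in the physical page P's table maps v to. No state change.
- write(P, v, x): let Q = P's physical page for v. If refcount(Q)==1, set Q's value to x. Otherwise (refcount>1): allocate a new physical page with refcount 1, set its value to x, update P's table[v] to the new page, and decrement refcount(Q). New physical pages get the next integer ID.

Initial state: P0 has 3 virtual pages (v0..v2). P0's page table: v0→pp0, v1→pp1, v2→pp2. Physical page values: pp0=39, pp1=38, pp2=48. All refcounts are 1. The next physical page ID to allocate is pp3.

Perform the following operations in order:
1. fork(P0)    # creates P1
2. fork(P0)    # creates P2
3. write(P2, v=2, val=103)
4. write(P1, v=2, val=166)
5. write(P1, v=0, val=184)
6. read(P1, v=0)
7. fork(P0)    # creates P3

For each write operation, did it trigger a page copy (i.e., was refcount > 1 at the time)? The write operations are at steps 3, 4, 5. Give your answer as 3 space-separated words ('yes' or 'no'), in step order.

Op 1: fork(P0) -> P1. 3 ppages; refcounts: pp0:2 pp1:2 pp2:2
Op 2: fork(P0) -> P2. 3 ppages; refcounts: pp0:3 pp1:3 pp2:3
Op 3: write(P2, v2, 103). refcount(pp2)=3>1 -> COPY to pp3. 4 ppages; refcounts: pp0:3 pp1:3 pp2:2 pp3:1
Op 4: write(P1, v2, 166). refcount(pp2)=2>1 -> COPY to pp4. 5 ppages; refcounts: pp0:3 pp1:3 pp2:1 pp3:1 pp4:1
Op 5: write(P1, v0, 184). refcount(pp0)=3>1 -> COPY to pp5. 6 ppages; refcounts: pp0:2 pp1:3 pp2:1 pp3:1 pp4:1 pp5:1
Op 6: read(P1, v0) -> 184. No state change.
Op 7: fork(P0) -> P3. 6 ppages; refcounts: pp0:3 pp1:4 pp2:2 pp3:1 pp4:1 pp5:1

yes yes yes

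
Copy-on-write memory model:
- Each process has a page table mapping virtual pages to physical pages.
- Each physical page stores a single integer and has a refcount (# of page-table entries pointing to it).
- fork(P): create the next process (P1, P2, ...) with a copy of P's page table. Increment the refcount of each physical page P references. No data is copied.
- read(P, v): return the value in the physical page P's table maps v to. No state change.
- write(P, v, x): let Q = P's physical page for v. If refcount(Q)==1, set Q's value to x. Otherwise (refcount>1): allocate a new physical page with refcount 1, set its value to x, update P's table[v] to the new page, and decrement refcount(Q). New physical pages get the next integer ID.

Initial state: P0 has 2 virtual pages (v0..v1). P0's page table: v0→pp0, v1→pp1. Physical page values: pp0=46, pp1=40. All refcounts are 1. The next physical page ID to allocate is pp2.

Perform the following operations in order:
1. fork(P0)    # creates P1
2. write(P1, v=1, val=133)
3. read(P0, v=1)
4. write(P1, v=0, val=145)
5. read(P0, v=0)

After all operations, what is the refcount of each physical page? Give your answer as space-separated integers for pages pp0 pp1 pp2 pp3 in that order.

Op 1: fork(P0) -> P1. 2 ppages; refcounts: pp0:2 pp1:2
Op 2: write(P1, v1, 133). refcount(pp1)=2>1 -> COPY to pp2. 3 ppages; refcounts: pp0:2 pp1:1 pp2:1
Op 3: read(P0, v1) -> 40. No state change.
Op 4: write(P1, v0, 145). refcount(pp0)=2>1 -> COPY to pp3. 4 ppages; refcounts: pp0:1 pp1:1 pp2:1 pp3:1
Op 5: read(P0, v0) -> 46. No state change.

Answer: 1 1 1 1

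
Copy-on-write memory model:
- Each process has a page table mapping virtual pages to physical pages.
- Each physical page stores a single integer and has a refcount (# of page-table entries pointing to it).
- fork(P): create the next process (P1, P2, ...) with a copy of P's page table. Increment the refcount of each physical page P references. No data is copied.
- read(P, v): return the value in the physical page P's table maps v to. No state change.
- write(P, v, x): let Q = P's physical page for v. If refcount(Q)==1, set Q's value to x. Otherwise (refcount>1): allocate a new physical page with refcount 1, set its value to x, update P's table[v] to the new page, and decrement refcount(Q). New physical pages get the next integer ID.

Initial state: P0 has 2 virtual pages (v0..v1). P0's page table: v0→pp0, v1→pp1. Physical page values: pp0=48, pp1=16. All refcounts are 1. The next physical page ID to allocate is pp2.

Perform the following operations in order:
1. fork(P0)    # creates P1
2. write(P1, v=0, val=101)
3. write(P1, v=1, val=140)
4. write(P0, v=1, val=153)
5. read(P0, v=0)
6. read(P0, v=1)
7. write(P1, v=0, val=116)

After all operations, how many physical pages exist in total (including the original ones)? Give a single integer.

Answer: 4

Derivation:
Op 1: fork(P0) -> P1. 2 ppages; refcounts: pp0:2 pp1:2
Op 2: write(P1, v0, 101). refcount(pp0)=2>1 -> COPY to pp2. 3 ppages; refcounts: pp0:1 pp1:2 pp2:1
Op 3: write(P1, v1, 140). refcount(pp1)=2>1 -> COPY to pp3. 4 ppages; refcounts: pp0:1 pp1:1 pp2:1 pp3:1
Op 4: write(P0, v1, 153). refcount(pp1)=1 -> write in place. 4 ppages; refcounts: pp0:1 pp1:1 pp2:1 pp3:1
Op 5: read(P0, v0) -> 48. No state change.
Op 6: read(P0, v1) -> 153. No state change.
Op 7: write(P1, v0, 116). refcount(pp2)=1 -> write in place. 4 ppages; refcounts: pp0:1 pp1:1 pp2:1 pp3:1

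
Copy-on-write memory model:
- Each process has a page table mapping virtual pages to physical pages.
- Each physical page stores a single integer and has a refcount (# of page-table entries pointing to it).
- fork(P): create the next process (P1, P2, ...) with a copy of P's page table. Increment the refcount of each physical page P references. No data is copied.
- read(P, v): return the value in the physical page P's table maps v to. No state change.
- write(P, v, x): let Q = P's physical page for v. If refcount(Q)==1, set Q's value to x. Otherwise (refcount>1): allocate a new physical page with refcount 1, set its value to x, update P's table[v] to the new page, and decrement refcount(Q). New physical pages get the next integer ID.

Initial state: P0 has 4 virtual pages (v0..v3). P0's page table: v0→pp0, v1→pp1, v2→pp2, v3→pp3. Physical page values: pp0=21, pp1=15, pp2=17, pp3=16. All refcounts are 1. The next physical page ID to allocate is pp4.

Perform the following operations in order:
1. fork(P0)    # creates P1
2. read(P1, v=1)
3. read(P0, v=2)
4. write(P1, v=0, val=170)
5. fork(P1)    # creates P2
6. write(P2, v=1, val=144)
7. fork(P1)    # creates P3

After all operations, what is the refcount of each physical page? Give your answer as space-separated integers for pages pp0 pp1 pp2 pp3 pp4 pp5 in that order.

Answer: 1 3 4 4 3 1

Derivation:
Op 1: fork(P0) -> P1. 4 ppages; refcounts: pp0:2 pp1:2 pp2:2 pp3:2
Op 2: read(P1, v1) -> 15. No state change.
Op 3: read(P0, v2) -> 17. No state change.
Op 4: write(P1, v0, 170). refcount(pp0)=2>1 -> COPY to pp4. 5 ppages; refcounts: pp0:1 pp1:2 pp2:2 pp3:2 pp4:1
Op 5: fork(P1) -> P2. 5 ppages; refcounts: pp0:1 pp1:3 pp2:3 pp3:3 pp4:2
Op 6: write(P2, v1, 144). refcount(pp1)=3>1 -> COPY to pp5. 6 ppages; refcounts: pp0:1 pp1:2 pp2:3 pp3:3 pp4:2 pp5:1
Op 7: fork(P1) -> P3. 6 ppages; refcounts: pp0:1 pp1:3 pp2:4 pp3:4 pp4:3 pp5:1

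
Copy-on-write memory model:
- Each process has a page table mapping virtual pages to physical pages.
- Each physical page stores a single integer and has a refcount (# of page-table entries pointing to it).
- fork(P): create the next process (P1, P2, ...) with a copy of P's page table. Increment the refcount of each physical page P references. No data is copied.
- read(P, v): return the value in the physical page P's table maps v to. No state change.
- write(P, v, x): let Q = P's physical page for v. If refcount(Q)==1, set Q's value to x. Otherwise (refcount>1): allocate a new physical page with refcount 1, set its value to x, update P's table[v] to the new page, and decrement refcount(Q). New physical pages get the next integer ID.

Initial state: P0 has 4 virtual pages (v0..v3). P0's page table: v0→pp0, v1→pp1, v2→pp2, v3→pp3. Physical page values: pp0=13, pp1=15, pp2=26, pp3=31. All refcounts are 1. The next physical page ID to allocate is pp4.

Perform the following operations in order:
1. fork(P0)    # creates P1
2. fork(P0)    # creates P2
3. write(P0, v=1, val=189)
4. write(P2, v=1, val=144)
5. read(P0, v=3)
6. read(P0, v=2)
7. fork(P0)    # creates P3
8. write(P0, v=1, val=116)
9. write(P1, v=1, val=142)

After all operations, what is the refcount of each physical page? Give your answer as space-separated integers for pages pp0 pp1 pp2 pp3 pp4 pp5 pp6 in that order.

Op 1: fork(P0) -> P1. 4 ppages; refcounts: pp0:2 pp1:2 pp2:2 pp3:2
Op 2: fork(P0) -> P2. 4 ppages; refcounts: pp0:3 pp1:3 pp2:3 pp3:3
Op 3: write(P0, v1, 189). refcount(pp1)=3>1 -> COPY to pp4. 5 ppages; refcounts: pp0:3 pp1:2 pp2:3 pp3:3 pp4:1
Op 4: write(P2, v1, 144). refcount(pp1)=2>1 -> COPY to pp5. 6 ppages; refcounts: pp0:3 pp1:1 pp2:3 pp3:3 pp4:1 pp5:1
Op 5: read(P0, v3) -> 31. No state change.
Op 6: read(P0, v2) -> 26. No state change.
Op 7: fork(P0) -> P3. 6 ppages; refcounts: pp0:4 pp1:1 pp2:4 pp3:4 pp4:2 pp5:1
Op 8: write(P0, v1, 116). refcount(pp4)=2>1 -> COPY to pp6. 7 ppages; refcounts: pp0:4 pp1:1 pp2:4 pp3:4 pp4:1 pp5:1 pp6:1
Op 9: write(P1, v1, 142). refcount(pp1)=1 -> write in place. 7 ppages; refcounts: pp0:4 pp1:1 pp2:4 pp3:4 pp4:1 pp5:1 pp6:1

Answer: 4 1 4 4 1 1 1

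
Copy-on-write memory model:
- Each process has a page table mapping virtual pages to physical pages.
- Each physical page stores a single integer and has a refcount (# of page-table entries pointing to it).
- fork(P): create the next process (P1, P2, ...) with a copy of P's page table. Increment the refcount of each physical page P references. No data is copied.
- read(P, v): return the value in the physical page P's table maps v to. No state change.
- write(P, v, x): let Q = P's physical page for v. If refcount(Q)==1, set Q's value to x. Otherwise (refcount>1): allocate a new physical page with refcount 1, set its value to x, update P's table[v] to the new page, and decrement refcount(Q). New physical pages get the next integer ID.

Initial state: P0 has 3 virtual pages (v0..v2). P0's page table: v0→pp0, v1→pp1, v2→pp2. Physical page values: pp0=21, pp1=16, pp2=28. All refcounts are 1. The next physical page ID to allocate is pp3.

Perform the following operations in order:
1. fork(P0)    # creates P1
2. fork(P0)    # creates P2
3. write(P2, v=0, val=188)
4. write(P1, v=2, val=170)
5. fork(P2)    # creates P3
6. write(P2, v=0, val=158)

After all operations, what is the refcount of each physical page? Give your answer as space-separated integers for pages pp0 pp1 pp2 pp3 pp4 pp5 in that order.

Op 1: fork(P0) -> P1. 3 ppages; refcounts: pp0:2 pp1:2 pp2:2
Op 2: fork(P0) -> P2. 3 ppages; refcounts: pp0:3 pp1:3 pp2:3
Op 3: write(P2, v0, 188). refcount(pp0)=3>1 -> COPY to pp3. 4 ppages; refcounts: pp0:2 pp1:3 pp2:3 pp3:1
Op 4: write(P1, v2, 170). refcount(pp2)=3>1 -> COPY to pp4. 5 ppages; refcounts: pp0:2 pp1:3 pp2:2 pp3:1 pp4:1
Op 5: fork(P2) -> P3. 5 ppages; refcounts: pp0:2 pp1:4 pp2:3 pp3:2 pp4:1
Op 6: write(P2, v0, 158). refcount(pp3)=2>1 -> COPY to pp5. 6 ppages; refcounts: pp0:2 pp1:4 pp2:3 pp3:1 pp4:1 pp5:1

Answer: 2 4 3 1 1 1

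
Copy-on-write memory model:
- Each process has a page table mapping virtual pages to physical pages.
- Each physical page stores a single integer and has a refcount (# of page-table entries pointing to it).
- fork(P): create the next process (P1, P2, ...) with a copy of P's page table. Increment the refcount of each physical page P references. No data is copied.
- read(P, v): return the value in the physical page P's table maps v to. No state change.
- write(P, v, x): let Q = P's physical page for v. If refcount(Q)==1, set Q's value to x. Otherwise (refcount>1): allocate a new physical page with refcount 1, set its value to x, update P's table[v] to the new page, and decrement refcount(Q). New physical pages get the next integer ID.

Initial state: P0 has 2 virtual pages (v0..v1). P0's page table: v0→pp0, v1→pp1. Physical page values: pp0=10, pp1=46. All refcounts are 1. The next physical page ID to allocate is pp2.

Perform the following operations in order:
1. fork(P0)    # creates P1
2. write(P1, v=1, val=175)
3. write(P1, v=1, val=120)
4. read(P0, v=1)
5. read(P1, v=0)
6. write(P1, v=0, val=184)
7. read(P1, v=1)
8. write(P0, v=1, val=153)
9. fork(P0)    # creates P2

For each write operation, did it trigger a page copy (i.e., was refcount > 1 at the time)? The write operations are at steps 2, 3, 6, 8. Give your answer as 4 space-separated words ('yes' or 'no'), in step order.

Op 1: fork(P0) -> P1. 2 ppages; refcounts: pp0:2 pp1:2
Op 2: write(P1, v1, 175). refcount(pp1)=2>1 -> COPY to pp2. 3 ppages; refcounts: pp0:2 pp1:1 pp2:1
Op 3: write(P1, v1, 120). refcount(pp2)=1 -> write in place. 3 ppages; refcounts: pp0:2 pp1:1 pp2:1
Op 4: read(P0, v1) -> 46. No state change.
Op 5: read(P1, v0) -> 10. No state change.
Op 6: write(P1, v0, 184). refcount(pp0)=2>1 -> COPY to pp3. 4 ppages; refcounts: pp0:1 pp1:1 pp2:1 pp3:1
Op 7: read(P1, v1) -> 120. No state change.
Op 8: write(P0, v1, 153). refcount(pp1)=1 -> write in place. 4 ppages; refcounts: pp0:1 pp1:1 pp2:1 pp3:1
Op 9: fork(P0) -> P2. 4 ppages; refcounts: pp0:2 pp1:2 pp2:1 pp3:1

yes no yes no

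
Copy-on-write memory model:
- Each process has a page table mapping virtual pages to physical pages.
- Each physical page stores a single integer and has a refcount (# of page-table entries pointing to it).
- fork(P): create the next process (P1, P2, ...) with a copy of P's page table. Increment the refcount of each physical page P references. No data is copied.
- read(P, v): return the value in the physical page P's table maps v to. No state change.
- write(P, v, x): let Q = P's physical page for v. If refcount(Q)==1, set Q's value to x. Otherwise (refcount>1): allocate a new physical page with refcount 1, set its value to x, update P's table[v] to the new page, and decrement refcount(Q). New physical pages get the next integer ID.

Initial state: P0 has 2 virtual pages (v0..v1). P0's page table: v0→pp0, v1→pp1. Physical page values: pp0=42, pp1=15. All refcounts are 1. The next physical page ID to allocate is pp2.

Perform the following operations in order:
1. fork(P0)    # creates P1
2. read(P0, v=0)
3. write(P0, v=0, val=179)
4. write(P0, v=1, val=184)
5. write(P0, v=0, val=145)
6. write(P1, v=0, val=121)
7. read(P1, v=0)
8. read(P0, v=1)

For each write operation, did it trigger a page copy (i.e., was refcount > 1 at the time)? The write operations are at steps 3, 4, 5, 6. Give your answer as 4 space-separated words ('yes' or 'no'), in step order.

Op 1: fork(P0) -> P1. 2 ppages; refcounts: pp0:2 pp1:2
Op 2: read(P0, v0) -> 42. No state change.
Op 3: write(P0, v0, 179). refcount(pp0)=2>1 -> COPY to pp2. 3 ppages; refcounts: pp0:1 pp1:2 pp2:1
Op 4: write(P0, v1, 184). refcount(pp1)=2>1 -> COPY to pp3. 4 ppages; refcounts: pp0:1 pp1:1 pp2:1 pp3:1
Op 5: write(P0, v0, 145). refcount(pp2)=1 -> write in place. 4 ppages; refcounts: pp0:1 pp1:1 pp2:1 pp3:1
Op 6: write(P1, v0, 121). refcount(pp0)=1 -> write in place. 4 ppages; refcounts: pp0:1 pp1:1 pp2:1 pp3:1
Op 7: read(P1, v0) -> 121. No state change.
Op 8: read(P0, v1) -> 184. No state change.

yes yes no no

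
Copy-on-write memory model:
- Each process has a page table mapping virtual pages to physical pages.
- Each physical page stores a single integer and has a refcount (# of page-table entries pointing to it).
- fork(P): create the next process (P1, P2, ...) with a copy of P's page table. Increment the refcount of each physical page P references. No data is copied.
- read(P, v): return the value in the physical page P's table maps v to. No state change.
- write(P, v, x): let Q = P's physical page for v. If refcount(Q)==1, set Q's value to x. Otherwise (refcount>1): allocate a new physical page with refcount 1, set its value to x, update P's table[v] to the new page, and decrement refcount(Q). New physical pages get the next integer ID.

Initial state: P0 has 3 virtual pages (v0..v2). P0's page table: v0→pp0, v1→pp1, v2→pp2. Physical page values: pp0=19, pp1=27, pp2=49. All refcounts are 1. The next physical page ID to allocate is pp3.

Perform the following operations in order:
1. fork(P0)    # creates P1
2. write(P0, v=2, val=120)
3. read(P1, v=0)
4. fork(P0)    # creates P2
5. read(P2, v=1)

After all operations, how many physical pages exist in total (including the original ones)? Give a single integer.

Answer: 4

Derivation:
Op 1: fork(P0) -> P1. 3 ppages; refcounts: pp0:2 pp1:2 pp2:2
Op 2: write(P0, v2, 120). refcount(pp2)=2>1 -> COPY to pp3. 4 ppages; refcounts: pp0:2 pp1:2 pp2:1 pp3:1
Op 3: read(P1, v0) -> 19. No state change.
Op 4: fork(P0) -> P2. 4 ppages; refcounts: pp0:3 pp1:3 pp2:1 pp3:2
Op 5: read(P2, v1) -> 27. No state change.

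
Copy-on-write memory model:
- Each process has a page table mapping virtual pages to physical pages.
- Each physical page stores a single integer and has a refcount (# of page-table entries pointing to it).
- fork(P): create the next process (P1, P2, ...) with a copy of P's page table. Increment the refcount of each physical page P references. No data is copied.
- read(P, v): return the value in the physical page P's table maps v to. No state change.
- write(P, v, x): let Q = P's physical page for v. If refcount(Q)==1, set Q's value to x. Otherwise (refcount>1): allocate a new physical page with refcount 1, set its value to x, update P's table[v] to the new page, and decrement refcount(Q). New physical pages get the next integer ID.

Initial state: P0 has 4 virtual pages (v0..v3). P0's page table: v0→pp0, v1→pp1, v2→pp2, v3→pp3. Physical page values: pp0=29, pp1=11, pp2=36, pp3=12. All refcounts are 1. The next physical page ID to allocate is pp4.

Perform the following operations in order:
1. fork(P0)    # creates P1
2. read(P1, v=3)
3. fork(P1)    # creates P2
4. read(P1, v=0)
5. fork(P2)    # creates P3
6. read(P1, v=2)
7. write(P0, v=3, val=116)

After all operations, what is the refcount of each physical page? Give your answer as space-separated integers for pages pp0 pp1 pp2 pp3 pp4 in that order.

Answer: 4 4 4 3 1

Derivation:
Op 1: fork(P0) -> P1. 4 ppages; refcounts: pp0:2 pp1:2 pp2:2 pp3:2
Op 2: read(P1, v3) -> 12. No state change.
Op 3: fork(P1) -> P2. 4 ppages; refcounts: pp0:3 pp1:3 pp2:3 pp3:3
Op 4: read(P1, v0) -> 29. No state change.
Op 5: fork(P2) -> P3. 4 ppages; refcounts: pp0:4 pp1:4 pp2:4 pp3:4
Op 6: read(P1, v2) -> 36. No state change.
Op 7: write(P0, v3, 116). refcount(pp3)=4>1 -> COPY to pp4. 5 ppages; refcounts: pp0:4 pp1:4 pp2:4 pp3:3 pp4:1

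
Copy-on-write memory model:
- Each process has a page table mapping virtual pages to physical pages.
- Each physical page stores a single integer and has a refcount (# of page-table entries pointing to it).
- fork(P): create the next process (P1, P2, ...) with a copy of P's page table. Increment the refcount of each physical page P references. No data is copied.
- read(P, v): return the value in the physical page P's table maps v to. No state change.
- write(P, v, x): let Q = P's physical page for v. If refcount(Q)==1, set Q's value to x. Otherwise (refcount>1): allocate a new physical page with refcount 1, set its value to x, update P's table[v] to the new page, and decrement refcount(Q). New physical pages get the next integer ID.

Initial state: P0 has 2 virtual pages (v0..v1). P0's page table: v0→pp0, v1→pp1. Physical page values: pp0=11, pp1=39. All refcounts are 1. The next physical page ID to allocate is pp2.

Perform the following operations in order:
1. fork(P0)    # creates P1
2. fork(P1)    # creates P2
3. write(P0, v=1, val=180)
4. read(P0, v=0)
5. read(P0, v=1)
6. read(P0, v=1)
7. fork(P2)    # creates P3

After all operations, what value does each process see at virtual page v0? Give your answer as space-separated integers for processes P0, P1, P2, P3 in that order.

Answer: 11 11 11 11

Derivation:
Op 1: fork(P0) -> P1. 2 ppages; refcounts: pp0:2 pp1:2
Op 2: fork(P1) -> P2. 2 ppages; refcounts: pp0:3 pp1:3
Op 3: write(P0, v1, 180). refcount(pp1)=3>1 -> COPY to pp2. 3 ppages; refcounts: pp0:3 pp1:2 pp2:1
Op 4: read(P0, v0) -> 11. No state change.
Op 5: read(P0, v1) -> 180. No state change.
Op 6: read(P0, v1) -> 180. No state change.
Op 7: fork(P2) -> P3. 3 ppages; refcounts: pp0:4 pp1:3 pp2:1
P0: v0 -> pp0 = 11
P1: v0 -> pp0 = 11
P2: v0 -> pp0 = 11
P3: v0 -> pp0 = 11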